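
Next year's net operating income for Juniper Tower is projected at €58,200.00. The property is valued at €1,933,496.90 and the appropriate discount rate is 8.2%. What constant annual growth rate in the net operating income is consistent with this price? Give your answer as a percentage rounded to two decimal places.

5.19%

P = D₁/(r−g) ⇒ g = r − D₁/P = 0.082 − €58,200.00/€1,933,496.90 = 0.051899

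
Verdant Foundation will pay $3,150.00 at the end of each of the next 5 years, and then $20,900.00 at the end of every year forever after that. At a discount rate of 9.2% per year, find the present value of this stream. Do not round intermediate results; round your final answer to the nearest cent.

PV of 5-year annuity: $3,150.00 × [1 − (1+0.092)^−5] / 0.092 = 12189.08267
Perpetuity value at year 5: $20,900.00 / 0.092 = 227173.91304
PV of perpetuity: 227173.91304 / (1+0.092)^5 = 146300.31692
Total PV = 12189.08267 + 146300.31692 = 158489.39959

$158489.40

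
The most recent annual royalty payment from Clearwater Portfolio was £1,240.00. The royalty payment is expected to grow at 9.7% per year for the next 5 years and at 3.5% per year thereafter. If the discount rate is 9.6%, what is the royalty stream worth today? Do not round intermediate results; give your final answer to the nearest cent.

D_1 = 1360.28000
D_2 = 1492.22716
D_3 = 1636.97319
D_4 = 1795.75959
D_5 = 1969.94828
Terminal value at year 5: TV = D_5×(1+g_2)/(r−g_2) = 2038.89646/0.061 = 33424.53221
P_0 = D_1/(1+r)^1 + D_2/(1+r)^2 + D_3/(1+r)^3 + D_4/(1+r)^4 + D_5/(1+r)^5 + TV/(1+r)^5
    = 1241.13139 + 1242.26381 + 1243.39726 + 1244.53174 + 1245.66727 + 21135.50198 = 27352.49345

£27352.49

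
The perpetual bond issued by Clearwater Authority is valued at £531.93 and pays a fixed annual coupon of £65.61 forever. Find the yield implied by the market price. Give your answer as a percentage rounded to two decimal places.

12.33%

P = C/r ⇒ r = C/P = £65.61/£531.93 = 0.123343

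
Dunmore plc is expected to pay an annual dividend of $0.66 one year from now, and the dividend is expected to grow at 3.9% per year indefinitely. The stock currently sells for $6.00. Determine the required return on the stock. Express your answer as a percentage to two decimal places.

14.90%

P = D₁/(r − g) ⇒ r = D₁/P + g = $0.6600/$6.00 + 0.039 = 0.110000 + 0.039 = 0.149000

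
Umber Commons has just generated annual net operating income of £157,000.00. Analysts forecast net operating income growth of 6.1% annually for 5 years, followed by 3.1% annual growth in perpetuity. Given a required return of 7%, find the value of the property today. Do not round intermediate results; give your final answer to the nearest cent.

£4744208.98

D_1 = 166577.00000
D_2 = 176738.19700
D_3 = 187519.22702
D_4 = 198957.89987
D_5 = 211094.33176
Terminal value at year 5: TV = D_5×(1+g_2)/(r−g_2) = 217638.25604/0.039 = 5580468.10362
P_0 = D_1/(1+r)^1 + D_2/(1+r)^2 + D_3/(1+r)^3 + D_4/(1+r)^4 + D_5/(1+r)^5 + TV/(1+r)^5
    = 155679.43925 + 154369.98602 + 153071.54689 + 151784.02921 + 150507.34111 + 3978796.63293 = 4744208.97542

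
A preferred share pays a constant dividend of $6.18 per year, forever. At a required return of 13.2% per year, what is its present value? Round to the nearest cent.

$46.82

Level perpetuity: PV = C / r = $6.18 / 0.132 = $46.82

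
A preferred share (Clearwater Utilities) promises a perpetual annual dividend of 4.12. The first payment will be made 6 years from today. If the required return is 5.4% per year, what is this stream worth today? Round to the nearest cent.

58.65

Value at end of year 5: C / r = 4.12 / 0.054 = 76.2963
Discount to today: PV = 76.2963 / (1 + 0.054)^5 = 76.2963 / 1.300778 = 58.65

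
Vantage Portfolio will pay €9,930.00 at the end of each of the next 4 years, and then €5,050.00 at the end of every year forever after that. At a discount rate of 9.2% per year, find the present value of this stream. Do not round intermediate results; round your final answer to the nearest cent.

PV of 4-year annuity: €9,930.00 × [1 − (1+0.092)^−4] / 0.092 = 32029.69818
Perpetuity value at year 4: €5,050.00 / 0.092 = 54891.30435
PV of perpetuity: 54891.30435 / (1+0.092)^4 = 38602.28362
Total PV = 32029.69818 + 38602.28362 = 70631.98180

€70631.98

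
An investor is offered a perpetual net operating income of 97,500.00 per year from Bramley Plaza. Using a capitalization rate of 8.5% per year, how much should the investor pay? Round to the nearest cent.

Level perpetuity: PV = C / r = 97,500.00 / 0.085 = 1,147,058.82

1147058.82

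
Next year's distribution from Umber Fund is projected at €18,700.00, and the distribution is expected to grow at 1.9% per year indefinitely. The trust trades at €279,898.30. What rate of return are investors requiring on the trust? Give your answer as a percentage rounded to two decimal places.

P = D₁/(r − g) ⇒ r = D₁/P + g = €18,700.0000/€279,898.30 + 0.019 = 0.066810 + 0.019 = 0.085810

8.58%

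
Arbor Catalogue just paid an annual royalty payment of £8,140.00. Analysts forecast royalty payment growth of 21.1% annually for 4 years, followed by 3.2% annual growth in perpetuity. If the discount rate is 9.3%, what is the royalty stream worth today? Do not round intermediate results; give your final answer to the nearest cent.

£249873.87

D_1 = 9857.54000
D_2 = 11937.48094
D_3 = 14456.28942
D_4 = 17506.56649
Terminal value at year 4: TV = D_4×(1+g_2)/(r−g_2) = 18066.77661/0.061 = 296176.66579
P_0 = D_1/(1+r)^1 + D_2/(1+r)^2 + D_3/(1+r)^3 + D_4/(1+r)^4 + TV/(1+r)^4
    = 9018.79231 + 9992.45882 + 11071.24212 + 12266.49058 + 207524.88981 = 249873.87365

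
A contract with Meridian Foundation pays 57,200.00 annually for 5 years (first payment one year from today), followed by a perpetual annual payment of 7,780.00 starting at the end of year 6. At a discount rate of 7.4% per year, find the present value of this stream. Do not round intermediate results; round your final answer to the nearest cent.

305615.04

PV of 5-year annuity: 57,200.00 × [1 − (1+0.074)^−5] / 0.074 = 232040.68847
Perpetuity value at year 5: 7,780.00 / 0.074 = 105135.13514
PV of perpetuity: 105135.13514 / (1+0.074)^5 = 73574.35618
Total PV = 232040.68847 + 73574.35618 = 305615.04465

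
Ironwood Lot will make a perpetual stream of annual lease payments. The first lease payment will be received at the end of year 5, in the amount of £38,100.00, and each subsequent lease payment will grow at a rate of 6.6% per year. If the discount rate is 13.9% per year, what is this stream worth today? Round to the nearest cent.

£310103.89

Value at end of year 4: C₁ / (r − g) = £38,100.00 / (0.139 − 0.066) = £521,917.8082
Discount to today: PV = £521,917.8082 / (1 + 0.139)^4 = £521,917.8082 / 1.683042 = £310,103.89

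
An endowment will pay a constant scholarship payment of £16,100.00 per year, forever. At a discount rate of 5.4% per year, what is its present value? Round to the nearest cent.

£298148.15

Level perpetuity: PV = C / r = £16,100.00 / 0.054 = £298,148.15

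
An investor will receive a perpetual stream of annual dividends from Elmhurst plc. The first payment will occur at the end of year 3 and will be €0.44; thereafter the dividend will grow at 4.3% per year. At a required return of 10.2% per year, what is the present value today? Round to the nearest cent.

Value at end of year 2: C₁ / (r − g) = €0.44 / (0.102 − 0.043) = €7.4576
Discount to today: PV = €7.4576 / (1 + 0.102)^2 = €7.4576 / 1.214404 = €6.14

€6.14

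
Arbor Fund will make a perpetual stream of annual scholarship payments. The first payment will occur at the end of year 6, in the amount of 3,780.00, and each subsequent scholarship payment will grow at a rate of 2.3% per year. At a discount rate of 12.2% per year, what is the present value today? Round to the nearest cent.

21472.98

Value at end of year 5: C₁ / (r − g) = 3,780.00 / (0.122 − 0.023) = 38,181.8182
Discount to today: PV = 38,181.8182 / (1 + 0.122)^5 = 38,181.8182 / 1.778133 = 21,472.98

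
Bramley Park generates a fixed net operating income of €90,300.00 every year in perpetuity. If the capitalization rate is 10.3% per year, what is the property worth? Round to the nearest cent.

Level perpetuity: PV = C / r = €90,300.00 / 0.103 = €876,699.03

€876699.03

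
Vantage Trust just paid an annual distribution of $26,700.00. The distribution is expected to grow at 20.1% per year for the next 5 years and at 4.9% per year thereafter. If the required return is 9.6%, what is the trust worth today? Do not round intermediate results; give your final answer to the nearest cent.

D_1 = 32066.70000
D_2 = 38512.10670
D_3 = 46253.04015
D_4 = 55549.90122
D_5 = 66715.43136
Terminal value at year 5: TV = D_5×(1+g_2)/(r−g_2) = 69984.48750/0.047 = 1489031.64888
P_0 = D_1/(1+r)^1 + D_2/(1+r)^2 + D_3/(1+r)^3 + D_4/(1+r)^4 + D_5/(1+r)^5 + TV/(1+r)^5
    = 29257.93796 + 32060.93384 + 35132.46491 + 38498.25762 + 42186.50311 + 941566.84591 = 1118702.94334

$1118702.94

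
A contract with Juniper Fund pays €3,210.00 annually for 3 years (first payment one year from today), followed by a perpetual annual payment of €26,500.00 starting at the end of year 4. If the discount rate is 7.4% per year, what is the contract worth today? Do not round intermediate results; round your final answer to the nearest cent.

€297431.73

PV of 3-year annuity: €3,210.00 × [1 − (1+0.074)^−3] / 0.074 = 8362.86738
Perpetuity value at year 3: €26,500.00 / 0.074 = 358108.10811
PV of perpetuity: 358108.10811 / (1+0.074)^3 = 289068.86026
Total PV = 8362.86738 + 289068.86026 = 297431.72764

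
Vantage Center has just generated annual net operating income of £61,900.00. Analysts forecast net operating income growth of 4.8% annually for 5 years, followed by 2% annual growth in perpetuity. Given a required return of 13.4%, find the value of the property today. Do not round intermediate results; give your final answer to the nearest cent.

£619171.41

D_1 = 64871.20000
D_2 = 67985.01760
D_3 = 71248.29844
D_4 = 74668.21677
D_5 = 78252.29118
Terminal value at year 5: TV = D_5×(1+g_2)/(r−g_2) = 79817.33700/0.114 = 700152.07894
P_0 = D_1/(1+r)^1 + D_2/(1+r)^2 + D_3/(1+r)^3 + D_4/(1+r)^4 + D_5/(1+r)^5 + TV/(1+r)^5
    = 57205.64374 + 52867.29686 + 48857.96041 + 45152.68299 + 41728.40545 + 373359.41715 = 619171.40660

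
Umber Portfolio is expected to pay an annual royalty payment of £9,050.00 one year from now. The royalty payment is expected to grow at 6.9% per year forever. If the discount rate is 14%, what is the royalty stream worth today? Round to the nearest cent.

£127464.79

Growing perpetuity: P = D₁ / (r − g) = £9,050.0000 / (0.14 − 0.069) = £127,464.79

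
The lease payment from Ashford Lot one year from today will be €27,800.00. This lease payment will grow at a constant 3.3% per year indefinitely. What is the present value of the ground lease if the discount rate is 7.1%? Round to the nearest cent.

Growing perpetuity: P = D₁ / (r − g) = €27,800.0000 / (0.071 − 0.033) = €731,578.95

€731578.95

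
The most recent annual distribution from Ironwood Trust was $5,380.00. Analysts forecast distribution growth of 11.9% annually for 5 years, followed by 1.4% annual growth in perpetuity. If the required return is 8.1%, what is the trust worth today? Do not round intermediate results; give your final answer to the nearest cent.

$126649.27

D_1 = 6020.22000
D_2 = 6736.62618
D_3 = 7538.28470
D_4 = 8435.34057
D_5 = 9439.14610
Terminal value at year 5: TV = D_5×(1+g_2)/(r−g_2) = 9571.29415/0.067 = 142855.13654
P_0 = D_1/(1+r)^1 + D_2/(1+r)^2 + D_3/(1+r)^3 + D_4/(1+r)^4 + D_5/(1+r)^5 + TV/(1+r)^5
    = 5569.12118 + 5764.89048 + 5967.54158 + 6177.31639 + 6394.46535 + 96775.93832 = 126649.27330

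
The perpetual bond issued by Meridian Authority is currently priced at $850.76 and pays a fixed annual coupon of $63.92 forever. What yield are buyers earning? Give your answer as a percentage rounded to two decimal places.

7.51%

P = C/r ⇒ r = C/P = $63.92/$850.76 = 0.075133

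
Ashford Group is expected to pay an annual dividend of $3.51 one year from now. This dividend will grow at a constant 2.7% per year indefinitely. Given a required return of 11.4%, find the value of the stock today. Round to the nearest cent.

$40.34

Growing perpetuity: P = D₁ / (r − g) = $3.5100 / (0.114 − 0.027) = $40.34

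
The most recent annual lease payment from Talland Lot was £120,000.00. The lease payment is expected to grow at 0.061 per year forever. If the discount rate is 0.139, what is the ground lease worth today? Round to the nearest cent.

£1632307.69

D₁ = D₀ × (1 + g) = £120,000.00 × 1.061 = £127,320.0000
Growing perpetuity: P = D₁ / (r − g) = £127,320.0000 / (0.139 − 0.061) = £1,632,307.69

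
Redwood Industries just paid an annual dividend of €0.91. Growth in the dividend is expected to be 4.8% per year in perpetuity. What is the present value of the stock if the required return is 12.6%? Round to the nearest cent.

€12.23

D₁ = D₀ × (1 + g) = €0.91 × 1.048 = €0.9537
Growing perpetuity: P = D₁ / (r − g) = €0.9537 / (0.126 − 0.048) = €12.23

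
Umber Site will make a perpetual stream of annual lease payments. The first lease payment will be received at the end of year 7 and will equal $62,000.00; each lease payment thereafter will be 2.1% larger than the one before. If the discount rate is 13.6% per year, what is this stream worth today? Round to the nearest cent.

Value at end of year 6: C₁ / (r − g) = $62,000.00 / (0.136 − 0.021) = $539,130.4348
Discount to today: PV = $539,130.4348 / (1 + 0.136)^6 = $539,130.4348 / 2.149166 = $250,855.63

$250855.63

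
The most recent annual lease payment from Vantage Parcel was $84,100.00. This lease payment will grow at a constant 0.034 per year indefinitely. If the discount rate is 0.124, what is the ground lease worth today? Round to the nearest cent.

$966215.56

D₁ = D₀ × (1 + g) = $84,100.00 × 1.034 = $86,959.4000
Growing perpetuity: P = D₁ / (r − g) = $86,959.4000 / (0.124 − 0.034) = $966,215.56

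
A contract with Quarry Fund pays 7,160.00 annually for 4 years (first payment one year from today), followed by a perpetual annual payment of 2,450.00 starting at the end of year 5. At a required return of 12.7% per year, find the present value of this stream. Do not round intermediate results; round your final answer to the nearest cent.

33388.88

PV of 4-year annuity: 7,160.00 × [1 − (1+0.127)^−4] / 0.127 = 21430.65203
Perpetuity value at year 4: 2,450.00 / 0.127 = 19291.33858
PV of perpetuity: 19291.33858 / (1+0.127)^4 = 11958.22441
Total PV = 21430.65203 + 11958.22441 = 33388.87644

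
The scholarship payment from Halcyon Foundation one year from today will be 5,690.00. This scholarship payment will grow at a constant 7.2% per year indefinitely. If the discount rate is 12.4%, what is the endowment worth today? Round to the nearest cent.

Growing perpetuity: P = D₁ / (r − g) = 5,690.0000 / (0.124 − 0.072) = 109,423.08

109423.08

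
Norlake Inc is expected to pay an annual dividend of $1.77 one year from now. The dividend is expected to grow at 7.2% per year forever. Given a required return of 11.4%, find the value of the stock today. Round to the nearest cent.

$42.14

Growing perpetuity: P = D₁ / (r − g) = $1.7700 / (0.114 − 0.072) = $42.14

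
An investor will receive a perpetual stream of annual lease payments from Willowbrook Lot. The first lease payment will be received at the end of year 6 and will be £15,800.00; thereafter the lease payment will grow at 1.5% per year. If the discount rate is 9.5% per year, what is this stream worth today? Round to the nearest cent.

£125457.46

Value at end of year 5: C₁ / (r − g) = £15,800.00 / (0.095 − 0.015) = £197,500.0000
Discount to today: PV = £197,500.0000 / (1 + 0.095)^5 = £197,500.0000 / 1.574239 = £125,457.46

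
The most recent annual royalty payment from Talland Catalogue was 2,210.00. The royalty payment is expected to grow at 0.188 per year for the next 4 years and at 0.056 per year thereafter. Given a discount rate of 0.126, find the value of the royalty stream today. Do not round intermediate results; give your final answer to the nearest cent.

51437.18

D_1 = 2625.48000
D_2 = 3119.07024
D_3 = 3705.45545
D_4 = 4402.08107
Terminal value at year 4: TV = D_4×(1+g_2)/(r−g_2) = 4648.59761/0.07 = 66408.53727
P_0 = D_1/(1+r)^1 + D_2/(1+r)^2 + D_3/(1+r)^3 + D_4/(1+r)^4 + TV/(1+r)^4
    = 2331.68739 + 2460.07515 + 2595.53222 + 2738.44785 + 41311.44179 = 51437.18440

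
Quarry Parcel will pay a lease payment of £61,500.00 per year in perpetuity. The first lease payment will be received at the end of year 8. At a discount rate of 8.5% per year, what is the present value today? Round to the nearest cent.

£408740.83

Value at end of year 7: C / r = £61,500.00 / 0.085 = £723,529.4118
Discount to today: PV = £723,529.4118 / (1 + 0.085)^7 = £723,529.4118 / 1.770142 = £408,740.83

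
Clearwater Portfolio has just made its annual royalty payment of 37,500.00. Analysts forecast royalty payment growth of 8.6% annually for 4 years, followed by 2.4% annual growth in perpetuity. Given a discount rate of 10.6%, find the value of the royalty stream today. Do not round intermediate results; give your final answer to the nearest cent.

578667.89

D_1 = 40725.00000
D_2 = 44227.35000
D_3 = 48030.90210
D_4 = 52161.55968
Terminal value at year 4: TV = D_4×(1+g_2)/(r−g_2) = 53413.43711/0.082 = 651383.37943
P_0 = D_1/(1+r)^1 + D_2/(1+r)^2 + D_3/(1+r)^3 + D_4/(1+r)^4 + TV/(1+r)^4
    = 36821.88065 + 36156.02386 + 35502.20788 + 34860.21497 + 435327.56250 = 578667.88985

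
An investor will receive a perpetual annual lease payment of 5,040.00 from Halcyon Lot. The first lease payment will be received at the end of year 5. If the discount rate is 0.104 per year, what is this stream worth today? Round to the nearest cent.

Value at end of year 4: C / r = 5,040.00 / 0.104 = 48,461.5385
Discount to today: PV = 48,461.5385 / (1 + 0.104)^4 = 48,461.5385 / 1.485512 = 32,622.78

32622.78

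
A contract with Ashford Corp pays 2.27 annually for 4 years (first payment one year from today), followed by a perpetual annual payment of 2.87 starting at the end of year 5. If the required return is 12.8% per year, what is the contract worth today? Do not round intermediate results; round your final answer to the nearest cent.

20.63

PV of 4-year annuity: 2.27 × [1 − (1+0.128)^−4] / 0.128 = 6.78020
Perpetuity value at year 4: 2.87 / 0.128 = 22.42188
PV of perpetuity: 22.42188 / (1+0.128)^4 = 13.84955
Total PV = 6.78020 + 13.84955 = 20.62975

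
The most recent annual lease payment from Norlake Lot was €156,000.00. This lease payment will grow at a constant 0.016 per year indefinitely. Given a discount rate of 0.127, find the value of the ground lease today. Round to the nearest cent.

€1427891.89

D₁ = D₀ × (1 + g) = €156,000.00 × 1.016 = €158,496.0000
Growing perpetuity: P = D₁ / (r − g) = €158,496.0000 / (0.127 − 0.016) = €1,427,891.89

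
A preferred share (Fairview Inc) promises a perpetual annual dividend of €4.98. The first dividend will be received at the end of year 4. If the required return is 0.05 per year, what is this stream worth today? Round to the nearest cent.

€86.04

Value at end of year 3: C / r = €4.98 / 0.05 = €99.6000
Discount to today: PV = €99.6000 / (1 + 0.05)^3 = €99.6000 / 1.157625 = €86.04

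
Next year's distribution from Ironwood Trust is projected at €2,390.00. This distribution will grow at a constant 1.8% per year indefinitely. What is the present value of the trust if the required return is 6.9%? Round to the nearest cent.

Growing perpetuity: P = D₁ / (r − g) = €2,390.0000 / (0.069 − 0.018) = €46,862.75

€46862.75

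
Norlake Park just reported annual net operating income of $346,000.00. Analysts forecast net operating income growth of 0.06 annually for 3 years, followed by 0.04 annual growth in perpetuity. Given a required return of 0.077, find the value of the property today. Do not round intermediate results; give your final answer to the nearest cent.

$10277676.65

D_1 = 366760.00000
D_2 = 388765.60000
D_3 = 412091.53600
Terminal value at year 3: TV = D_3×(1+g_2)/(r−g_2) = 428575.19744/0.037 = 11583113.44432
P_0 = D_1/(1+r)^1 + D_2/(1+r)^2 + D_3/(1+r)^3 + TV/(1+r)^3
    = 340538.53296 + 335163.27292 + 329872.85915 + 9272101.98680 = 10277676.65183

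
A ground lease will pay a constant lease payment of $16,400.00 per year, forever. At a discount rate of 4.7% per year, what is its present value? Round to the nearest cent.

Level perpetuity: PV = C / r = $16,400.00 / 0.047 = $348,936.17

$348936.17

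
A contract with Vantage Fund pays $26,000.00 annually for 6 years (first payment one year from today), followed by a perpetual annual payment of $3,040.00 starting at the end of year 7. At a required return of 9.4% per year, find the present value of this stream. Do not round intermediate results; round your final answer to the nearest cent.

PV of 6-year annuity: $26,000.00 × [1 − (1+0.094)^−6] / 0.094 = 115255.92680
Perpetuity value at year 6: $3,040.00 / 0.094 = 32340.42553
PV of perpetuity: 32340.42553 / (1+0.094)^6 = 18864.34794
Total PV = 115255.92680 + 18864.34794 = 134120.27473

$134120.27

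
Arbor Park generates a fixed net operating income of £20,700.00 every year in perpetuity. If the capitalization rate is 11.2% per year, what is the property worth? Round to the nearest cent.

£184821.43

Level perpetuity: PV = C / r = £20,700.00 / 0.112 = £184,821.43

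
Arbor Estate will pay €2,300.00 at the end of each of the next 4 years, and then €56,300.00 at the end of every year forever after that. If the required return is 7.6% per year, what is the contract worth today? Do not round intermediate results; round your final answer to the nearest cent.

PV of 4-year annuity: €2,300.00 × [1 − (1+0.076)^−4] / 0.076 = 7686.21376
Perpetuity value at year 4: €56,300.00 / 0.076 = 740789.47368
PV of perpetuity: 740789.47368 / (1+0.076)^4 = 552644.32825
Total PV = 7686.21376 + 552644.32825 = 560330.54201

€560330.54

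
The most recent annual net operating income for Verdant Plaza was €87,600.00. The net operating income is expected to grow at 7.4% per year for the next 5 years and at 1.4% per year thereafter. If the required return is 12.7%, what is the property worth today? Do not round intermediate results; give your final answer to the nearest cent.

D_1 = 94082.40000
D_2 = 101044.49760
D_3 = 108521.79042
D_4 = 116552.40291
D_5 = 125177.28073
Terminal value at year 5: TV = D_5×(1+g_2)/(r−g_2) = 126929.76266/0.113 = 1123272.23592
P_0 = D_1/(1+r)^1 + D_2/(1+r)^2 + D_3/(1+r)^3 + D_4/(1+r)^4 + D_5/(1+r)^5 + TV/(1+r)^5
    = 83480.39042 + 79554.51580 + 75813.26528 + 72247.95644 + 68850.31519 + 617824.95224 = 997771.39537

€997771.40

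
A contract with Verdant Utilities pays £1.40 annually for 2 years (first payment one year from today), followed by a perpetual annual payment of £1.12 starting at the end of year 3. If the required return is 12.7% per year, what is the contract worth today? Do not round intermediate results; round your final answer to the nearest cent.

£9.29

PV of 2-year annuity: £1.40 × [1 − (1+0.127)^−2] / 0.127 = 2.34449
Perpetuity value at year 2: £1.12 / 0.127 = 8.81890
PV of perpetuity: 8.81890 / (1+0.127)^2 = 6.94331
Total PV = 2.34449 + 6.94331 = 9.28779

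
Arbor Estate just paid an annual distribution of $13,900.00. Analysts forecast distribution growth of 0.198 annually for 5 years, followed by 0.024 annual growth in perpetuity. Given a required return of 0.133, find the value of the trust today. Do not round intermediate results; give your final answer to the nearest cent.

D_1 = 16652.20000
D_2 = 19949.33560
D_3 = 23899.30405
D_4 = 28631.36625
D_5 = 34300.37677
Terminal value at year 5: TV = D_5×(1+g_2)/(r−g_2) = 35123.58581/0.109 = 322234.73221
P_0 = D_1/(1+r)^1 + D_2/(1+r)^2 + D_3/(1+r)^3 + D_4/(1+r)^4 + D_5/(1+r)^5 + TV/(1+r)^5
    = 14697.44042 + 15540.62986 + 16432.19291 + 17374.90477 + 18371.69984 + 172592.84986 = 255009.71767

$255009.72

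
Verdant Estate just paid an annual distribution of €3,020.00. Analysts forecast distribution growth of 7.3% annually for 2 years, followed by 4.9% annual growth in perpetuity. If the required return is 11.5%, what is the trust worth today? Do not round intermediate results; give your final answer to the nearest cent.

€50154.69

D_1 = 3240.46000
D_2 = 3477.01358
Terminal value at year 2: TV = D_2×(1+g_2)/(r−g_2) = 3647.38725/0.066 = 55263.44311
P_0 = D_1/(1+r)^1 + D_2/(1+r)^2 + TV/(1+r)^2
    = 2906.24215 + 2796.76935 + 44451.68261 = 50154.69412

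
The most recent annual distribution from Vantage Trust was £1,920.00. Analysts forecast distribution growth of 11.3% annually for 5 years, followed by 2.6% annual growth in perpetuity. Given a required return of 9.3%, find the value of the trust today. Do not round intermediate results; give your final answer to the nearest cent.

D_1 = 2136.96000
D_2 = 2378.43648
D_3 = 2647.19980
D_4 = 2946.33338
D_5 = 3279.26905
Terminal value at year 5: TV = D_5×(1+g_2)/(r−g_2) = 3364.53005/0.067 = 50216.86638
P_0 = D_1/(1+r)^1 + D_2/(1+r)^2 + D_3/(1+r)^3 + D_4/(1+r)^4 + D_5/(1+r)^5 + TV/(1+r)^5
    = 1955.13266 + 1990.90819 + 2027.33835 + 2064.43512 + 2102.21069 + 32192.06224 = 42332.08725

£42332.09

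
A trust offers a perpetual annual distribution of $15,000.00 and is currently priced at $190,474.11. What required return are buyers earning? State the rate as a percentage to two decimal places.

P = C/r ⇒ r = C/P = $15,000.00/$190,474.11 = 0.078751

7.88%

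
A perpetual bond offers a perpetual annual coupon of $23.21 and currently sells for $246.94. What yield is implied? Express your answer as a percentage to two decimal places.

P = C/r ⇒ r = C/P = $23.21/$246.94 = 0.093990

9.40%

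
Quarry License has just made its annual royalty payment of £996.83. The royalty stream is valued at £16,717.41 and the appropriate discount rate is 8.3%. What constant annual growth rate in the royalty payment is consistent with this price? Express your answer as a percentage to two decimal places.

P = D₀(1+g)/(r−g) ⇒ P(r−g) = D₀(1+g) ⇒ g(P+D₀) = P·r − D₀
g = (P·r − D₀)/(P + D₀) = (£16,717.41×0.083 − £996.83) / (£16,717.41 + £996.83) = 0.022057

2.21%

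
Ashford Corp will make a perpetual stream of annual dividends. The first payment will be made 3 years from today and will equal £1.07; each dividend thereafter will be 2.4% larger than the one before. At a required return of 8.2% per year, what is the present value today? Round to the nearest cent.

Value at end of year 2: C₁ / (r − g) = £1.07 / (0.082 − 0.024) = £18.4483
Discount to today: PV = £18.4483 / (1 + 0.082)^2 = £18.4483 / 1.170724 = £15.76

£15.76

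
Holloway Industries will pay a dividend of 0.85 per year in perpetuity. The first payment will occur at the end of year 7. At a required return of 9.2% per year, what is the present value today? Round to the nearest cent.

5.45

Value at end of year 6: C / r = 0.85 / 0.092 = 9.2391
Discount to today: PV = 9.2391 / (1 + 0.092)^6 = 9.2391 / 1.695649 = 5.45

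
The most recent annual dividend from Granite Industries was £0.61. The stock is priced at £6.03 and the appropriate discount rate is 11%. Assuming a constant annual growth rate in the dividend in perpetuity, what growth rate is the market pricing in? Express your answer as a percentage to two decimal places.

P = D₀(1+g)/(r−g) ⇒ P(r−g) = D₀(1+g) ⇒ g(P+D₀) = P·r − D₀
g = (P·r − D₀)/(P + D₀) = (£6.03×0.11 − £0.61) / (£6.03 + £0.61) = 0.008027

0.80%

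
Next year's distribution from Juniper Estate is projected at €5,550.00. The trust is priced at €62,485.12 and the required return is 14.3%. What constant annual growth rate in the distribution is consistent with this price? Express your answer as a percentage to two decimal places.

P = D₁/(r−g) ⇒ g = r − D₁/P = 0.143 − €5,550.00/€62,485.12 = 0.054179

5.42%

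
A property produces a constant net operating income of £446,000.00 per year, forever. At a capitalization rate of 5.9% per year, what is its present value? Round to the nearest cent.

Level perpetuity: PV = C / r = £446,000.00 / 0.059 = £7,559,322.03

£7559322.03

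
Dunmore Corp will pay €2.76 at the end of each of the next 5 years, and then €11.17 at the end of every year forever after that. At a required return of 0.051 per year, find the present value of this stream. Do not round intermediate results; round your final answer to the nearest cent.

PV of 5-year annuity: €2.76 × [1 − (1+0.051)^−5] / 0.051 = 11.91640
Perpetuity value at year 5: €11.17 / 0.051 = 219.01961
PV of perpetuity: 219.01961 / (1+0.051)^5 = 170.79274
Total PV = 11.91640 + 170.79274 = 182.70914

€182.71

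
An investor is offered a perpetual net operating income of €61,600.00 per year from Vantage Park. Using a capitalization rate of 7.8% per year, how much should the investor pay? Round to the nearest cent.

€789743.59

Level perpetuity: PV = C / r = €61,600.00 / 0.078 = €789,743.59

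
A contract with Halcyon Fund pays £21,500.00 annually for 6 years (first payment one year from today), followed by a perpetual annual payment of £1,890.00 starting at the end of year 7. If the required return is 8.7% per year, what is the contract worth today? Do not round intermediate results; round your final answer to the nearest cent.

PV of 6-year annuity: £21,500.00 × [1 − (1+0.087)^−6] / 0.087 = 97316.04396
Perpetuity value at year 6: £1,890.00 / 0.087 = 21724.13793
PV of perpetuity: 21724.13793 / (1+0.087)^6 = 13169.37872
Total PV = 97316.04396 + 13169.37872 = 110485.42268

£110485.42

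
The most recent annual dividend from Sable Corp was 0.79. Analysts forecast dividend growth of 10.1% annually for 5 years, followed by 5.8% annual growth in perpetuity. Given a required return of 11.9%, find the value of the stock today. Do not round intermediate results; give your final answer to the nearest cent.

D_1 = 0.86979
D_2 = 0.95764
D_3 = 1.05436
D_4 = 1.16085
D_5 = 1.27810
Terminal value at year 5: TV = D_5×(1+g_2)/(r−g_2) = 1.35223/0.061 = 22.16764
P_0 = D_1/(1+r)^1 + D_2/(1+r)^2 + D_3/(1+r)^3 + D_4/(1+r)^4 + D_5/(1+r)^5 + TV/(1+r)^5
    = 0.77729 + 0.76479 + 0.75249 + 0.74038 + 0.72847 + 12.63482 = 16.39824

16.40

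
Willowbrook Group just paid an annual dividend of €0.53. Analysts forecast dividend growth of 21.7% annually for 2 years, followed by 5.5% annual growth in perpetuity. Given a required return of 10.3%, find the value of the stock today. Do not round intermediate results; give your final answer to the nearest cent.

D_1 = 0.64501
D_2 = 0.78498
Terminal value at year 2: TV = D_2×(1+g_2)/(r−g_2) = 0.82815/0.048 = 17.25314
P_0 = D_1/(1+r)^1 + D_2/(1+r)^2 + TV/(1+r)^2
    = 0.58478 + 0.64522 + 14.18134 = 15.41133

€15.41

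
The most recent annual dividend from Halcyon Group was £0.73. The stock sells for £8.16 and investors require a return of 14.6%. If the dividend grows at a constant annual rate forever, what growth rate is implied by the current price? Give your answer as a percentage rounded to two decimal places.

5.19%

P = D₀(1+g)/(r−g) ⇒ P(r−g) = D₀(1+g) ⇒ g(P+D₀) = P·r − D₀
g = (P·r − D₀)/(P + D₀) = (£8.16×0.146 − £0.73) / (£8.16 + £0.73) = 0.051897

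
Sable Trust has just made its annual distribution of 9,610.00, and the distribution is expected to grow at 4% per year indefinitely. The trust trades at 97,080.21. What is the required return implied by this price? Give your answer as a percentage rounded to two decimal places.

14.29%

D₁ = 9,610.00 × 1.04 = 9,994.4000
P = D₁/(r − g) ⇒ r = D₁/P + g = 9,994.4000/97,080.21 + 0.04 = 0.102950 + 0.04 = 0.142950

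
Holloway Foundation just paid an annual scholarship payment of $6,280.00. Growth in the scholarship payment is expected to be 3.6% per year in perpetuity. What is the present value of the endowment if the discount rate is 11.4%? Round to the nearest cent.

$83411.28

D₁ = D₀ × (1 + g) = $6,280.00 × 1.036 = $6,506.0800
Growing perpetuity: P = D₁ / (r − g) = $6,506.0800 / (0.114 − 0.036) = $83,411.28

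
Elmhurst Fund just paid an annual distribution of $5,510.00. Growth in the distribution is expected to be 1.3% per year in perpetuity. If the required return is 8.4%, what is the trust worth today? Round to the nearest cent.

D₁ = D₀ × (1 + g) = $5,510.00 × 1.013 = $5,581.6300
Growing perpetuity: P = D₁ / (r − g) = $5,581.6300 / (0.084 − 0.013) = $78,614.51

$78614.51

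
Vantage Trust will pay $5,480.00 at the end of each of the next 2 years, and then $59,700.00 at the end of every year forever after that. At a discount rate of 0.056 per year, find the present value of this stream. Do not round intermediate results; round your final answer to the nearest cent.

PV of 2-year annuity: $5,480.00 × [1 − (1+0.056)^−2] / 0.056 = 10103.59275
Perpetuity value at year 2: $59,700.00 / 0.056 = 1066071.42857
PV of perpetuity: 1066071.42857 / (1+0.056)^2 = 956001.26673
Total PV = 10103.59275 + 956001.26673 = 966104.85947

$966104.86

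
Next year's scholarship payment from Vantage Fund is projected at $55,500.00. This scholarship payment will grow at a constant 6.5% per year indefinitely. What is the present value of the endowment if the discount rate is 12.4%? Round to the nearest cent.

$940677.97

Growing perpetuity: P = D₁ / (r − g) = $55,500.0000 / (0.124 − 0.065) = $940,677.97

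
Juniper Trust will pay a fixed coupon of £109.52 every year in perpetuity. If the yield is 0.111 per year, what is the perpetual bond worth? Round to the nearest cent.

£986.67

Level perpetuity: PV = C / r = £109.52 / 0.111 = £986.67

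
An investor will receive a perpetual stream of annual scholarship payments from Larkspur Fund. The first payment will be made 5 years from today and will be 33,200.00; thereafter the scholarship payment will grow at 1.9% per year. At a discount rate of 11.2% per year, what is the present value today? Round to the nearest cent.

Value at end of year 4: C₁ / (r − g) = 33,200.00 / (0.112 − 0.019) = 356,989.2473
Discount to today: PV = 356,989.2473 / (1 + 0.112)^4 = 356,989.2473 / 1.529041 = 233,472.64

233472.64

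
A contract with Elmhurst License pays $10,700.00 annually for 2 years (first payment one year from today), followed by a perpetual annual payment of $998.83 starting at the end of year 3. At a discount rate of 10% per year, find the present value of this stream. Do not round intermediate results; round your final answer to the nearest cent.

$26825.04

PV of 2-year annuity: $10,700.00 × [1 − (1+0.1)^−2] / 0.1 = 18570.24793
Perpetuity value at year 2: $998.83 / 0.1 = 9988.30000
PV of perpetuity: 9988.30000 / (1+0.1)^2 = 8254.79339
Total PV = 18570.24793 + 8254.79339 = 26825.04132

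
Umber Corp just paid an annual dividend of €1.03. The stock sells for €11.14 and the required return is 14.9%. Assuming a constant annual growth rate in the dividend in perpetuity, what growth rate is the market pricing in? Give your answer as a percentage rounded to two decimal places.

5.18%

P = D₀(1+g)/(r−g) ⇒ P(r−g) = D₀(1+g) ⇒ g(P+D₀) = P·r − D₀
g = (P·r − D₀)/(P + D₀) = (€11.14×0.149 − €1.03) / (€11.14 + €1.03) = 0.051755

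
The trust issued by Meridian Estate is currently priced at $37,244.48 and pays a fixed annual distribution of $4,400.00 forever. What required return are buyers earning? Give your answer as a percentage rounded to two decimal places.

11.81%

P = C/r ⇒ r = C/P = $4,400.00/$37,244.48 = 0.118138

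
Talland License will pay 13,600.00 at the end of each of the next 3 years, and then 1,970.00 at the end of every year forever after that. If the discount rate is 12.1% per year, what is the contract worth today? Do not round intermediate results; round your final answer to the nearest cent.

44166.36

PV of 3-year annuity: 13,600.00 × [1 − (1+0.121)^−3] / 0.121 = 32608.85565
Perpetuity value at year 3: 1,970.00 / 0.121 = 16280.99174
PV of perpetuity: 16280.99174 / (1+0.121)^3 = 11557.50309
Total PV = 32608.85565 + 11557.50309 = 44166.35874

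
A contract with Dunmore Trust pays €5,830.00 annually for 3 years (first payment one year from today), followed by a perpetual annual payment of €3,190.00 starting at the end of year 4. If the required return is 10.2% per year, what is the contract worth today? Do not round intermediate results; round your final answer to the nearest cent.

PV of 3-year annuity: €5,830.00 × [1 − (1+0.102)^−3] / 0.102 = 14447.45005
Perpetuity value at year 3: €3,190.00 / 0.102 = 31274.50980
PV of perpetuity: 31274.50980 / (1+0.102)^3 = 23369.30129
Total PV = 14447.45005 + 23369.30129 = 37816.75133

€37816.75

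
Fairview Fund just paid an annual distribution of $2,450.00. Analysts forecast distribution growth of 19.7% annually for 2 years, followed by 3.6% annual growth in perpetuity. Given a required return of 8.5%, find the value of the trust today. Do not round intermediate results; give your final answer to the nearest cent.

$68730.97

D_1 = 2932.65000
D_2 = 3510.38205
Terminal value at year 2: TV = D_2×(1+g_2)/(r−g_2) = 3636.75580/0.049 = 74219.50620
P_0 = D_1/(1+r)^1 + D_2/(1+r)^2 + TV/(1+r)^2
    = 2702.90323 + 2981.91259 + 63046.15193 = 68730.96774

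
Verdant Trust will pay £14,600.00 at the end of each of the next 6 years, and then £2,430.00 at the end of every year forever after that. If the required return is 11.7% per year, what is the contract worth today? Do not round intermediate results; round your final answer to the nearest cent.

PV of 6-year annuity: £14,600.00 × [1 − (1+0.117)^−6] / 0.117 = 60540.04934
Perpetuity value at year 6: £2,430.00 / 0.117 = 20769.23077
PV of perpetuity: 20769.23077 / (1+0.117)^6 = 10693.04447
Total PV = 60540.04934 + 10693.04447 = 71233.09382

£71233.09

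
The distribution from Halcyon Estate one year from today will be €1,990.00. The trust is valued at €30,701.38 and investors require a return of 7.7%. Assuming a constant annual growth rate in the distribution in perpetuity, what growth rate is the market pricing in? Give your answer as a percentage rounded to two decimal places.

P = D₁/(r−g) ⇒ g = r − D₁/P = 0.077 − €1,990.00/€30,701.38 = 0.012182

1.22%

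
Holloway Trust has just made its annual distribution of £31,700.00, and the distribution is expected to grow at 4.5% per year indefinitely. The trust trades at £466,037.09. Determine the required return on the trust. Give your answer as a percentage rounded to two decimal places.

11.61%

D₁ = £31,700.00 × 1.045 = £33,126.5000
P = D₁/(r − g) ⇒ r = D₁/P + g = £33,126.5000/£466,037.09 + 0.045 = 0.071081 + 0.045 = 0.116081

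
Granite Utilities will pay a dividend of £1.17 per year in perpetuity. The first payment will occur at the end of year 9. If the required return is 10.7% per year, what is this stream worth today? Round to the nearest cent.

£4.85

Value at end of year 8: C / r = £1.17 / 0.107 = £10.9346
Discount to today: PV = £10.9346 / (1 + 0.107)^8 = £10.9346 / 2.255179 = £4.85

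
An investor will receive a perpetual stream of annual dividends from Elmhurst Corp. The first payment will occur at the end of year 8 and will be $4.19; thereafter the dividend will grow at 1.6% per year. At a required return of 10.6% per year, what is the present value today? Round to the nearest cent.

Value at end of year 7: C₁ / (r − g) = $4.19 / (0.106 − 0.016) = $46.5556
Discount to today: PV = $46.5556 / (1 + 0.106)^7 = $46.5556 / 2.024351 = $23.00

$23.00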